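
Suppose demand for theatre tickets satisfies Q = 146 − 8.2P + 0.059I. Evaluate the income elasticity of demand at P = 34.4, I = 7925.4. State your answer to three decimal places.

At P = 34.4, I = 7925.4: Q = 331.519.
Holding P constant, ∂Q/∂I = 0.059.
η_I = (∂Q/∂I)·(I/Q) = 0.059 × (7925.4/331.519) = 1.410.

1.410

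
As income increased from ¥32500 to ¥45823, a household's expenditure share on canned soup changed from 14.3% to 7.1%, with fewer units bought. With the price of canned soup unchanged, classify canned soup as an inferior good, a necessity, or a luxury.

Quantity demanded falls as income rises, so η < 0.

inferior good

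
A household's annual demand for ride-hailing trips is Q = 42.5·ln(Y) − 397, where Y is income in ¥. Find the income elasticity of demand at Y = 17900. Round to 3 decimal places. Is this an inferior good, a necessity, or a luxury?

At Y = 17900: Q = 19.184.
dQ/dY = 42.5/Y = 0.0023743 at this income.
η = (dQ/dY)·(Y/Q) = 0.0023743 × (17900/19.184) = 2.215.
Since η > 1, the good is a luxury.

2.215 (luxury)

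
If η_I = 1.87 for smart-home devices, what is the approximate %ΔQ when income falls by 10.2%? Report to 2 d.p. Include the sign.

-19.07%

%ΔQ ≈ η × %ΔI = 1.87 × (-10.2%) = -19.07%.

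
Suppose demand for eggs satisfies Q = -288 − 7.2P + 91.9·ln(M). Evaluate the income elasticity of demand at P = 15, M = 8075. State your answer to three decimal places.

At P = 15, M = 8075: Q = 430.781.
Holding P constant, ∂Q/∂M = 91.9/M = 0.0113808.
η_M = (∂Q/∂M)·(M/Q) = 0.0113808 × (8075/430.781) = 0.213.

0.213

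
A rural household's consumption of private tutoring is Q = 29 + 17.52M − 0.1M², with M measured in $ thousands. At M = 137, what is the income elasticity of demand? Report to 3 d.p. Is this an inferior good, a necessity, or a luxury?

At M = 137: Q = 552.3400.
dQ/dM = 17.52 − 0.2M = -9.88000.
η = (dQ/dM)·(M/Q) = -9.88000 × (137/552.3400) = -2.451.
η < 0 ⇒ inferior good.

-2.451 (inferior good)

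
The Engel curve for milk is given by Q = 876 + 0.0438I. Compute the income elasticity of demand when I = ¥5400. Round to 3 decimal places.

0.213

At I = 5400: Q = 1112.520.
dQ/dI = 0.0438.
η = (dQ/dI)·(I/Q) = 0.0438 × (5400/1112.520) = 0.213.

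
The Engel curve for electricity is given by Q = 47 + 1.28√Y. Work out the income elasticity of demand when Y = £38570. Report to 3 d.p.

0.421

At Y = 38570: Q = 298.382.
dQ/dY = 1.28/(2√Y) = 0.00325878 at this income.
η = (dQ/dY)·(Y/Q) = 0.00325878 × (38570/298.382) = 0.421.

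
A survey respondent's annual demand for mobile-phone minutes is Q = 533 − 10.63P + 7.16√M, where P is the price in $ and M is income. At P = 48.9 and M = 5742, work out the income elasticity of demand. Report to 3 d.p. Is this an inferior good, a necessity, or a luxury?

0.488 (necessity)

At P = 48.9, M = 5742: Q = 555.749.
Holding P constant, ∂Q/∂M = 7.16/(2√M) = 0.0472445.
η_M = (∂Q/∂M)·(M/Q) = 0.0472445 × (5742/555.749) = 0.488.
Since 0 < η < 1, this is a necessity.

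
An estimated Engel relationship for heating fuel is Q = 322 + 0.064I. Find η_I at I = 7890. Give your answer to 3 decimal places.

At I = 7890: Q = 826.960.
dQ/dI = 0.064.
η = (dQ/dI)·(I/Q) = 0.064 × (7890/826.960) = 0.611.

0.611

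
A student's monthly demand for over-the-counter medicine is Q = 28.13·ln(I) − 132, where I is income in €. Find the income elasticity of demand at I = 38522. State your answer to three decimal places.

0.170

At I = 38522: Q = 165.024.
dQ/dI = 28.13/I = 0.000730232 at this income.
η = (dQ/dI)·(I/Q) = 0.000730232 × (38522/165.024) = 0.170.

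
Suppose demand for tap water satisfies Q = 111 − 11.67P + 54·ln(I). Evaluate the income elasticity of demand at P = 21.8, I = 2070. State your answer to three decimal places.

At P = 21.8, I = 2070: Q = 268.900.
Holding P constant, ∂Q/∂I = 54/I = 0.026087.
η_I = (∂Q/∂I)·(I/Q) = 0.026087 × (2070/268.900) = 0.201.

0.201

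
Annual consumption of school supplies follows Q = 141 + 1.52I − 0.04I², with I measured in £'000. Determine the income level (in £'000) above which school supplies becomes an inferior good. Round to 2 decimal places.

dQ/dI = 1.52 − 0.08I.
The good is inferior where dQ/dI < 0. Setting dQ/dI = 0 gives I = 1.52 / 0.08 = 19.00.

19.00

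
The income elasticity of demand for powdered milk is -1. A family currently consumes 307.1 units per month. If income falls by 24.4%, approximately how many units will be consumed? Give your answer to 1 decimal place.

382.0

%ΔQ ≈ η × %ΔI = -1 × (-24.4%) = 24.4%.
New Q ≈ 307.1 × (1 + 0.244) = 382.0.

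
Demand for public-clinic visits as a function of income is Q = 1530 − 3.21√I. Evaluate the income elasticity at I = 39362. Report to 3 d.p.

-0.357

At I = 39362: Q = 893.141.
dQ/dI = -3.21/(2√I) = -0.00808978 at this income.
η = (dQ/dI)·(I/Q) = -0.00808978 × (39362/893.141) = -0.357.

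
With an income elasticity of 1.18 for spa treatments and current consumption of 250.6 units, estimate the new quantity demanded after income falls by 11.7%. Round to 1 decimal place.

%ΔQ ≈ η × %ΔI = 1.18 × (-11.7%) = -13.806%.
New Q ≈ 250.6 × (1 − 0.13806) = 216.0.

216.0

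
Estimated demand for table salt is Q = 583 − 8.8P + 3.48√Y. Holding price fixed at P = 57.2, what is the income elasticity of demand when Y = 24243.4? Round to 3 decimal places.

At P = 57.2, Y = 24243.4: Q = 621.486.
Holding P constant, ∂Q/∂Y = 3.48/(2√Y) = 0.0111751.
η_Y = (∂Q/∂Y)·(Y/Q) = 0.0111751 × (24243.4/621.486) = 0.436.

0.436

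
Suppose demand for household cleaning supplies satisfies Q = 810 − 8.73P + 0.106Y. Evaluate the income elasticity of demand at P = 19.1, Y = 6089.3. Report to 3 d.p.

0.501

At P = 19.1, Y = 6089.3: Q = 1288.723.
Holding P constant, ∂Q/∂Y = 0.106.
η_Y = (∂Q/∂Y)·(Y/Q) = 0.106 × (6089.3/1288.723) = 0.501.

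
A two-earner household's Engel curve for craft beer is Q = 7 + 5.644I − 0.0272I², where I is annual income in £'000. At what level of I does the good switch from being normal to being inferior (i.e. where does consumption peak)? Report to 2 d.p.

103.75

dQ/dI = 5.644 − 0.0544I.
The good is inferior where dQ/dI < 0. Setting dQ/dI = 0 gives I = 5.644 / 0.0544 = 103.75.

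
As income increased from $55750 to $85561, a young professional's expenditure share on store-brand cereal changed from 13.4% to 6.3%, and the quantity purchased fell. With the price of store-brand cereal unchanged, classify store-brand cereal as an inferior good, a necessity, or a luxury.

Quantity demanded falls as income rises, so η < 0.

inferior good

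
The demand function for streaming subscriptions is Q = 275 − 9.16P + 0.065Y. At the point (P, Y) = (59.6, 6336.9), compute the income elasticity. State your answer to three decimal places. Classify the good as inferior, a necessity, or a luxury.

2.922 (luxury)

At P = 59.6, Y = 6336.9: Q = 140.962.
Holding P constant, ∂Q/∂Y = 0.065.
η_Y = (∂Q/∂Y)·(Y/Q) = 0.065 × (6336.9/140.962) = 2.922.
Since η > 1, this is a luxury.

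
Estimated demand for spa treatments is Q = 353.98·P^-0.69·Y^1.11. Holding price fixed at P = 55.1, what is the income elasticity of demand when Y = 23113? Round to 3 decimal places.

For a multiplicative demand Q = A·P^α·Y^β, the income elasticity is β everywhere.
Here β = 1.11, so η = 1.110.

1.110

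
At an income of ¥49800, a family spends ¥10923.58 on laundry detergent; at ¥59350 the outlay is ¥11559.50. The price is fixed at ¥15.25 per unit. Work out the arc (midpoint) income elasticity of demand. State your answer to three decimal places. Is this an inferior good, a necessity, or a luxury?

With a constant price, Q₁ = 10923.58/15.25 = 716.300 and Q₂ = 11559.50/15.25 = 758.000 (equivalently, work directly with expenditure since P cancels).
Midpoint %ΔQ = (11559.50 − 10923.58)/11241.54 = 0.05657; midpoint %ΔI = (59350 − 49800)/54575 = 0.17499.
η = 0.05657 / 0.17499 = 0.323.
0 < η < 1 ⇒ necessity.

0.323 (necessity)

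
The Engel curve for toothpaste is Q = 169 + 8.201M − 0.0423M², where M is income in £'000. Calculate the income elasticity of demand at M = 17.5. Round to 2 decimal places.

0.39

At M = 17.5: Q = 299.5631.
dQ/dM = 8.201 − 0.0846M = 6.72050.
η = (dQ/dM)·(M/Q) = 6.72050 × (17.5/299.5631) = 0.39.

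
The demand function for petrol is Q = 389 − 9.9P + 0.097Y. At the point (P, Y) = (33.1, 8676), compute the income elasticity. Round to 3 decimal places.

0.932

At P = 33.1, Y = 8676: Q = 902.882.
Holding P constant, ∂Q/∂Y = 0.097.
η_Y = (∂Q/∂Y)·(Y/Q) = 0.097 × (8676/902.882) = 0.932.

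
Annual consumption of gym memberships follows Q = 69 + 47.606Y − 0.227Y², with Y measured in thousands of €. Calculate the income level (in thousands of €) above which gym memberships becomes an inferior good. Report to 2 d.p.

dQ/dY = 47.606 − 0.454Y.
The good is inferior where dQ/dY < 0. Setting dQ/dY = 0 gives Y = 47.606 / 0.454 = 104.86.

104.86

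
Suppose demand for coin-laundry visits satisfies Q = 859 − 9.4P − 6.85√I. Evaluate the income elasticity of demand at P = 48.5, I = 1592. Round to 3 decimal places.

At P = 48.5, I = 1592: Q = 129.786.
Holding P constant, ∂Q/∂I = -6.85/(2√I) = -0.0858399.
η_I = (∂Q/∂I)·(I/Q) = -0.0858399 × (1592/129.786) = -1.053.

-1.053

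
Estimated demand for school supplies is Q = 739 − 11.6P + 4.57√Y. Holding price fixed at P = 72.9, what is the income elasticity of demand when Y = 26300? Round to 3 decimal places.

0.584

At P = 72.9, Y = 26300: Q = 634.489.
Holding P constant, ∂Q/∂Y = 4.57/(2√Y) = 0.0140899.
η_Y = (∂Q/∂Y)·(Y/Q) = 0.0140899 × (26300/634.489) = 0.584.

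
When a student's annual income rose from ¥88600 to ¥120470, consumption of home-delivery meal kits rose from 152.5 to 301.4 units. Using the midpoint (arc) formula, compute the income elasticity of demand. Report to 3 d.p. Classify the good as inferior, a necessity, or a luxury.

2.152 (luxury)

ΔQ = 301.4 − 152.5 = 148.9; midpoint Q̄ = (152.5 + 301.4)/2 = 226.95.
ΔI = 120470 − 88600 = 31870; midpoint Ī = (88600 + 120470)/2 = 104535.
η = (ΔQ/Q̄) ÷ (ΔI/Ī) = (148.9/226.95) ÷ (31870/104535) = 2.152.
η > 1 ⇒ luxury.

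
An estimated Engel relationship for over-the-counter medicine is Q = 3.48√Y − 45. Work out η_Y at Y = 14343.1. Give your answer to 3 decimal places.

0.561

At Y = 14343.1: Q = 371.774.
dQ/dY = 3.48/(2√Y) = 0.0145287 at this income.
η = (dQ/dY)·(Y/Q) = 0.0145287 × (14343.1/371.774) = 0.561.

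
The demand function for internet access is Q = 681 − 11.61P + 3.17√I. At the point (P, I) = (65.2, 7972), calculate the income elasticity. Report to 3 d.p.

At P = 65.2, I = 7972: Q = 207.065.
Holding P constant, ∂Q/∂I = 3.17/(2√I) = 0.0177519.
η_I = (∂Q/∂I)·(I/Q) = 0.0177519 × (7972/207.065) = 0.683.

0.683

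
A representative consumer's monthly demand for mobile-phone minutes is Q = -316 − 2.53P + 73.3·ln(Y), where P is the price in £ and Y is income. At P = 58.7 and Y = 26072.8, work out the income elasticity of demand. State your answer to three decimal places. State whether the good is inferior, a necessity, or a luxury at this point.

At P = 58.7, Y = 26072.8: Q = 280.851.
Holding P constant, ∂Q/∂Y = 73.3/Y = 0.00281136.
η_Y = (∂Q/∂Y)·(Y/Q) = 0.00281136 × (26072.8/280.851) = 0.261.
Since 0 < η < 1, this is a necessity.

0.261 (necessity)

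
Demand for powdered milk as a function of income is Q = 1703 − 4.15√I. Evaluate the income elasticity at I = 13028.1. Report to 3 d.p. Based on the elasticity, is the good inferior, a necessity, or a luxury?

At I = 13028.1: Q = 1229.316.
dQ/dI = -4.15/(2√I) = -0.0181793 at this income.
η = (dQ/dI)·(I/Q) = -0.0181793 × (13028.1/1229.316) = -0.193.
Since η < 0, the good is an inferior good.

-0.193 (inferior good)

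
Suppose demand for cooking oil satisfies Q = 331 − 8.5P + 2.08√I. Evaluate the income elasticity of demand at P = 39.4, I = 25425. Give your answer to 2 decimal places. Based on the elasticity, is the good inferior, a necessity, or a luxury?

At P = 39.4, I = 25425: Q = 327.761.
Holding P constant, ∂Q/∂I = 2.08/(2√I) = 0.00652233.
η_I = (∂Q/∂I)·(I/Q) = 0.00652233 × (25425/327.761) = 0.51.
Since 0 < η < 1, this is a necessity.

0.51 (necessity)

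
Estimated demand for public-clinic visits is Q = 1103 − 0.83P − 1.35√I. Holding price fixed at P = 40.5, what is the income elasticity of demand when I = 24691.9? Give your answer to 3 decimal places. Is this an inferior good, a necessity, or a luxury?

At P = 40.5, I = 24691.9: Q = 857.251.
Holding P constant, ∂Q/∂I = -1.35/(2√I) = -0.00429563.
η_I = (∂Q/∂I)·(I/Q) = -0.00429563 × (24691.9/857.251) = -0.124.
Since η < 0, this is an inferior good.

-0.124 (inferior good)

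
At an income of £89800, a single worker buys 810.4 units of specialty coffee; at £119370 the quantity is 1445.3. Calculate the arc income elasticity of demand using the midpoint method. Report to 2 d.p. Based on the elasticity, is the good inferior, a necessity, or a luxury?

1.99 (luxury)

ΔQ = 1445.3 − 810.4 = 634.9; midpoint Q̄ = (810.4 + 1445.3)/2 = 1127.85.
ΔI = 119370 − 89800 = 29570; midpoint Ī = (89800 + 119370)/2 = 104585.
η = (ΔQ/Q̄) ÷ (ΔI/Ī) = (634.9/1127.85) ÷ (29570/104585) = 1.99.
η > 1 ⇒ luxury.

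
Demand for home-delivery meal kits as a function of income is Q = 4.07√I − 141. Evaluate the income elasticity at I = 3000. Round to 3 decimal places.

At I = 3000: Q = 81.923.
dQ/dI = 4.07/(2√I) = 0.0371538 at this income.
η = (dQ/dI)·(I/Q) = 0.0371538 × (3000/81.923) = 1.361.

1.361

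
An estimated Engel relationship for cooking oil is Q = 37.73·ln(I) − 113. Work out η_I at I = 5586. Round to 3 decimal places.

At I = 5586: Q = 212.535.
dQ/dI = 37.73/I = 0.00675439 at this income.
η = (dQ/dI)·(I/Q) = 0.00675439 × (5586/212.535) = 0.178.

0.178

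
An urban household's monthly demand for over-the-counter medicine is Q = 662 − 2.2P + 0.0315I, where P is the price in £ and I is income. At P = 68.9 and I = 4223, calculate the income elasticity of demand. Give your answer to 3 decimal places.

At P = 68.9, I = 4223: Q = 643.445.
Holding P constant, ∂Q/∂I = 0.0315.
η_I = (∂Q/∂I)·(I/Q) = 0.0315 × (4223/643.445) = 0.207.

0.207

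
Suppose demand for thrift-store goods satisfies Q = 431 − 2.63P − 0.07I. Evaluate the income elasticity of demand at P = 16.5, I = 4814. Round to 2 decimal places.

At P = 16.5, I = 4814: Q = 50.625.
Holding P constant, ∂Q/∂I = −0.07.
η_I = (∂Q/∂I)·(I/Q) = -0.07 × (4814/50.625) = -6.66.

-6.66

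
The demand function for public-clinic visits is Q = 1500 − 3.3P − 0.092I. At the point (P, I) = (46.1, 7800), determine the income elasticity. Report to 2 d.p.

At P = 46.1, I = 7800: Q = 630.270.
Holding P constant, ∂Q/∂I = −0.092.
η_I = (∂Q/∂I)·(I/Q) = -0.092 × (7800/630.270) = -1.14.

-1.14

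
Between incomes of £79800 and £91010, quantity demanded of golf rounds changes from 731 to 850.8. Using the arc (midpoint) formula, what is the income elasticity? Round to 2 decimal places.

ΔQ = 850.8 − 731 = 119.8; midpoint Q̄ = (731 + 850.8)/2 = 790.9.
ΔI = 91010 − 79800 = 11210; midpoint Ī = (79800 + 91010)/2 = 85405.
η = (ΔQ/Q̄) ÷ (ΔI/Ī) = (119.8/790.9) ÷ (11210/85405) = 1.15.

1.15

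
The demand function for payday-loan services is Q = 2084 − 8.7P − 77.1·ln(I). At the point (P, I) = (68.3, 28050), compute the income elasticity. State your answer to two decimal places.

-0.11

At P = 68.3, I = 28050: Q = 700.152.
Holding P constant, ∂Q/∂I = -77.1/I = -0.00274866.
η_I = (∂Q/∂I)·(I/Q) = -0.00274866 × (28050/700.152) = -0.11.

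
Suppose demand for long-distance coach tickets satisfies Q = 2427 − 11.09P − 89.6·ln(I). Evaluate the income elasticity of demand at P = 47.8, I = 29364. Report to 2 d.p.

At P = 47.8, I = 29364: Q = 975.136.
Holding P constant, ∂Q/∂I = -89.6/I = -0.00305136.
η_I = (∂Q/∂I)·(I/Q) = -0.00305136 × (29364/975.136) = -0.09.

-0.09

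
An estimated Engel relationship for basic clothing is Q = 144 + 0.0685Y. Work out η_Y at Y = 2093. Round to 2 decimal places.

0.50

At Y = 2093: Q = 287.371.
dQ/dY = 0.0685.
η = (dQ/dY)·(Y/Q) = 0.0685 × (2093/287.371) = 0.50.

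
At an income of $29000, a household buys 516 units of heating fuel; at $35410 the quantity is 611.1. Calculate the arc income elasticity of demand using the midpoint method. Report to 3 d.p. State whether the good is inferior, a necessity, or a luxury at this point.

ΔQ = 611.1 − 516 = 95.1; midpoint Q̄ = (516 + 611.1)/2 = 563.55.
ΔI = 35410 − 29000 = 6410; midpoint Ī = (29000 + 35410)/2 = 32205.
η = (ΔQ/Q̄) ÷ (ΔI/Ī) = (95.1/563.55) ÷ (6410/32205) = 0.848.
0 < η < 1 ⇒ necessity.

0.848 (necessity)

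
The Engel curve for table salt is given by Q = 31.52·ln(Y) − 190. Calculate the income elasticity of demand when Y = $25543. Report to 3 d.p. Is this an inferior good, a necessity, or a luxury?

At Y = 25543: Q = 129.869.
dQ/dY = 31.52/Y = 0.001234 at this income.
η = (dQ/dY)·(Y/Q) = 0.001234 × (25543/129.869) = 0.243.
Since 0 < η < 1, the good is a necessity.

0.243 (necessity)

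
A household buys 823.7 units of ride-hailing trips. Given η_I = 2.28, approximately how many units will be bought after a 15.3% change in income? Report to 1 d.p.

1111.0

%ΔQ ≈ η × %ΔI = 2.28 × 15.3% = 34.884%.
New Q ≈ 823.7 × (1 + 0.34884) = 1111.0.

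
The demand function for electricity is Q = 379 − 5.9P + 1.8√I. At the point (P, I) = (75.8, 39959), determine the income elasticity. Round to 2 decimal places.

0.62

At P = 75.8, I = 39959: Q = 291.595.
Holding P constant, ∂Q/∂I = 1.8/(2√I) = 0.00450231.
η_I = (∂Q/∂I)·(I/Q) = 0.00450231 × (39959/291.595) = 0.62.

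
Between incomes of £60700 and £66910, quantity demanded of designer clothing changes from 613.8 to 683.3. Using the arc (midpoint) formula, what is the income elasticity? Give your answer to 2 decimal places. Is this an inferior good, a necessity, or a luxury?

1.10 (luxury)

ΔQ = 683.3 − 613.8 = 69.5; midpoint Q̄ = (613.8 + 683.3)/2 = 648.55.
ΔI = 66910 − 60700 = 6210; midpoint Ī = (60700 + 66910)/2 = 63805.
η = (ΔQ/Q̄) ÷ (ΔI/Ī) = (69.5/648.55) ÷ (6210/63805) = 1.10.
η > 1 ⇒ luxury.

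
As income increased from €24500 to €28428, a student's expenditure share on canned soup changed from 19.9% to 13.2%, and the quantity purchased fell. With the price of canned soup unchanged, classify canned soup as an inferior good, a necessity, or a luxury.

Quantity demanded falls as income rises, so η < 0.

inferior good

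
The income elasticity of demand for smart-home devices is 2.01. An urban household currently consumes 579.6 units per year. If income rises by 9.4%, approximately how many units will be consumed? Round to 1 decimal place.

%ΔQ ≈ η × %ΔI = 2.01 × 9.4% = 18.894%.
New Q ≈ 579.6 × (1 + 0.18894) = 689.1.

689.1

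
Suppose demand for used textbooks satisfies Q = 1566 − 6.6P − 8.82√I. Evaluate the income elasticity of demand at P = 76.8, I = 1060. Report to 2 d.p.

At P = 76.8, I = 1060: Q = 771.962.
Holding P constant, ∂Q/∂I = -8.82/(2√I) = -0.135452.
η_I = (∂Q/∂I)·(I/Q) = -0.135452 × (1060/771.962) = -0.19.

-0.19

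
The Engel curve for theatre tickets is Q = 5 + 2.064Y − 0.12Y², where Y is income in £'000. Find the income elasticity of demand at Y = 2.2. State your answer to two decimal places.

0.38

At Y = 2.2: Q = 8.9600.
dQ/dY = 2.064 − 0.24Y = 1.53600.
η = (dQ/dY)·(Y/Q) = 1.53600 × (2.2/8.9600) = 0.38.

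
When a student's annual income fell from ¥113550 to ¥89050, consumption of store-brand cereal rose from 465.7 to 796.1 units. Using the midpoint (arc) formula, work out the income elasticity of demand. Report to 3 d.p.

-2.165

ΔQ = 796.1 − 465.7 = 330.4; midpoint Q̄ = (465.7 + 796.1)/2 = 630.9.
ΔI = 89050 − 113550 = -24500; midpoint Ī = (113550 + 89050)/2 = 101300.
η = (ΔQ/Q̄) ÷ (ΔI/Ī) = (330.4/630.9) ÷ (-24500/101300) = -2.165.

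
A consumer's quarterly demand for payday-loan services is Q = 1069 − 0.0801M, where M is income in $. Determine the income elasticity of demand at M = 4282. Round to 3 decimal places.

At M = 4282: Q = 726.012.
dQ/dM = −0.0801.
η = (dQ/dM)·(M/Q) = -0.0801 × (4282/726.012) = -0.472.

-0.472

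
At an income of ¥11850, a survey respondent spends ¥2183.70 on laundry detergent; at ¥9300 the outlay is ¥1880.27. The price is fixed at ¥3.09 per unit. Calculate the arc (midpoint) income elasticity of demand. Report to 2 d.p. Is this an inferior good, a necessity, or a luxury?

With a constant price, Q₁ = 2183.70/3.09 = 706.699 and Q₂ = 1880.27/3.09 = 608.502 (equivalently, work directly with expenditure since P cancels).
Midpoint %ΔQ = (1880.27 − 2183.70)/2031.99 = -0.14933; midpoint %ΔI = (9300 − 11850)/10575 = -0.24113.
η = -0.14933 / -0.24113 = 0.62.
0 < η < 1 ⇒ necessity.

0.62 (necessity)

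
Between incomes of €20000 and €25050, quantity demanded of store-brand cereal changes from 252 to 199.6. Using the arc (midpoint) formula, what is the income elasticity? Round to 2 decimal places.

ΔQ = 199.6 − 252 = -52.4; midpoint Q̄ = (252 + 199.6)/2 = 225.8.
ΔI = 25050 − 20000 = 5050; midpoint Ī = (20000 + 25050)/2 = 22525.
η = (ΔQ/Q̄) ÷ (ΔI/Ī) = (-52.4/225.8) ÷ (5050/22525) = -1.04.

-1.04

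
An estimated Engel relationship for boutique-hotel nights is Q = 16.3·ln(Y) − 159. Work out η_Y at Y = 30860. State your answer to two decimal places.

At Y = 30860: Q = 9.497.
dQ/dY = 16.3/Y = 0.000528192 at this income.
η = (dQ/dY)·(Y/Q) = 0.000528192 × (30860/9.497) = 1.72.

1.72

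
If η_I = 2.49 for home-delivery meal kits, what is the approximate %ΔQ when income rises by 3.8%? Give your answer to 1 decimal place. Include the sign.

9.5%

%ΔQ ≈ η × %ΔI = 2.49 × 3.8% = 9.5%.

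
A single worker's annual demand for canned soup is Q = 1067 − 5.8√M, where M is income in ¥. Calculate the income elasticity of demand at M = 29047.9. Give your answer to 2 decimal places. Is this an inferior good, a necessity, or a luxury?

At M = 29047.9: Q = 78.480.
dQ/dM = -5.8/(2√M) = -0.0170153 at this income.
η = (dQ/dM)·(M/Q) = -0.0170153 × (29047.9/78.480) = -6.30.
Since η < 0, the good is an inferior good.

-6.30 (inferior good)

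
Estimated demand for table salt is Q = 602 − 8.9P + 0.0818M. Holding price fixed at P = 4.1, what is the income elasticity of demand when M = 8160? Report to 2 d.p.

0.54

At P = 4.1, M = 8160: Q = 1232.998.
Holding P constant, ∂Q/∂M = 0.0818.
η_M = (∂Q/∂M)·(M/Q) = 0.0818 × (8160/1232.998) = 0.54.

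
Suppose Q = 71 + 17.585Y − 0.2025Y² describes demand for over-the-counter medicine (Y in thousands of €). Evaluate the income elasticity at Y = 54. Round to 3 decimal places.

-0.538

At Y = 54: Q = 430.1000.
dQ/dY = 17.585 − 0.405Y = -4.28500.
η = (dQ/dY)·(Y/Q) = -4.28500 × (54/430.1000) = -0.538.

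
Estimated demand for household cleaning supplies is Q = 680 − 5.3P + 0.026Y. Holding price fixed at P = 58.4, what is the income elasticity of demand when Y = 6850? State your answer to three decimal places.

At P = 58.4, Y = 6850: Q = 548.580.
Holding P constant, ∂Q/∂Y = 0.026.
η_Y = (∂Q/∂Y)·(Y/Q) = 0.026 × (6850/548.580) = 0.325.

0.325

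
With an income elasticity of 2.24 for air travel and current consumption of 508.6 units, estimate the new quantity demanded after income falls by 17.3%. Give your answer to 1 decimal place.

%ΔQ ≈ η × %ΔI = 2.24 × (-17.3%) = -38.752%.
New Q ≈ 508.6 × (1 − 0.38752) = 311.5.

311.5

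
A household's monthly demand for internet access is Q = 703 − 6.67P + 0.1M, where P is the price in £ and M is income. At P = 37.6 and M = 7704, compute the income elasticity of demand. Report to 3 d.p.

0.630

At P = 37.6, M = 7704: Q = 1222.608.
Holding P constant, ∂Q/∂M = 0.1.
η_M = (∂Q/∂M)·(M/Q) = 0.1 × (7704/1222.608) = 0.630.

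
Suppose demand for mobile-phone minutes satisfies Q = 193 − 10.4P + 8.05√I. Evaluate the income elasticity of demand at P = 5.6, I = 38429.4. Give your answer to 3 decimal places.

At P = 5.6, I = 38429.4: Q = 1712.835.
Holding P constant, ∂Q/∂I = 8.05/(2√I) = 0.0205321.
η_I = (∂Q/∂I)·(I/Q) = 0.0205321 × (38429.4/1712.835) = 0.461.

0.461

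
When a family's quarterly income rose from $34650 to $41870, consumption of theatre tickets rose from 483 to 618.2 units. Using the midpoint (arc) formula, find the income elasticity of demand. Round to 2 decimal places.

ΔQ = 618.2 − 483 = 135.2; midpoint Q̄ = (483 + 618.2)/2 = 550.6.
ΔI = 41870 − 34650 = 7220; midpoint Ī = (34650 + 41870)/2 = 38260.
η = (ΔQ/Q̄) ÷ (ΔI/Ī) = (135.2/550.6) ÷ (7220/38260) = 1.30.

1.30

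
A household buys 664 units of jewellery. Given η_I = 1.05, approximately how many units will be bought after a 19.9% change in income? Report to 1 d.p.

802.7

%ΔQ ≈ η × %ΔI = 1.05 × 19.9% = 20.895%.
New Q ≈ 664 × (1 + 0.20895) = 802.7.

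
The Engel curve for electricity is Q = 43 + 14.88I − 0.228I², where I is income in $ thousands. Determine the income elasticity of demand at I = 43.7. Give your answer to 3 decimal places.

At I = 43.7: Q = 257.8467.
dQ/dI = 14.88 − 0.456I = -5.04720.
η = (dQ/dI)·(I/Q) = -5.04720 × (43.7/257.8467) = -0.855.

-0.855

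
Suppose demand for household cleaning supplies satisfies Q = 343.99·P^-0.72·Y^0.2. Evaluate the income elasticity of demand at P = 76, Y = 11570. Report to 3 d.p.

For a multiplicative demand Q = A·P^α·Y^β, the income elasticity is β everywhere.
Here β = 0.2, so η = 0.200.

0.200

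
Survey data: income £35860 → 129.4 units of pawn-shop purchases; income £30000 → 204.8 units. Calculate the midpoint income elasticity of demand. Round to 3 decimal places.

-2.536

ΔQ = 204.8 − 129.4 = 75.4; midpoint Q̄ = (129.4 + 204.8)/2 = 167.1.
ΔI = 30000 − 35860 = -5860; midpoint Ī = (35860 + 30000)/2 = 32930.
η = (ΔQ/Q̄) ÷ (ΔI/Ī) = (75.4/167.1) ÷ (-5860/32930) = -2.536.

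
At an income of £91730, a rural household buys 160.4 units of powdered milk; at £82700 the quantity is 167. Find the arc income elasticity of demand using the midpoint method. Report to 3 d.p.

ΔQ = 167 − 160.4 = 6.6; midpoint Q̄ = (160.4 + 167)/2 = 163.7.
ΔI = 82700 − 91730 = -9030; midpoint Ī = (91730 + 82700)/2 = 87215.
η = (ΔQ/Q̄) ÷ (ΔI/Ī) = (6.6/163.7) ÷ (-9030/87215) = -0.389.

-0.389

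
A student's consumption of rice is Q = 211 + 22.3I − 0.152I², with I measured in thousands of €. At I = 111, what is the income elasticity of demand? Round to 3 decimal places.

At I = 111: Q = 813.5080.
dQ/dI = 22.3 − 0.304I = -11.44400.
η = (dQ/dI)·(I/Q) = -11.44400 × (111/813.5080) = -1.561.

-1.561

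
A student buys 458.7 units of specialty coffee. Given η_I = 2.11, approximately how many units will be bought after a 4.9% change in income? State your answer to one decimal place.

506.1

%ΔQ ≈ η × %ΔI = 2.11 × 4.9% = 10.339%.
New Q ≈ 458.7 × (1 + 0.10339) = 506.1.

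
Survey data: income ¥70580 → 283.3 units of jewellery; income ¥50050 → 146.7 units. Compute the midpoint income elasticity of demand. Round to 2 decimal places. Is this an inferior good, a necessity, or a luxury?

1.87 (luxury)

ΔQ = 146.7 − 283.3 = -136.6; midpoint Q̄ = (283.3 + 146.7)/2 = 215.
ΔI = 50050 − 70580 = -20530; midpoint Ī = (70580 + 50050)/2 = 60315.
η = (ΔQ/Q̄) ÷ (ΔI/Ī) = (-136.6/215) ÷ (-20530/60315) = 1.87.
η > 1 ⇒ luxury.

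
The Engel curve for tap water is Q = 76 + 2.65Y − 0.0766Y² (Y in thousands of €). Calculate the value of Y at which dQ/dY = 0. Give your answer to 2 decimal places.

dQ/dY = 2.65 − 0.1532Y.
The good is inferior where dQ/dY < 0. Setting dQ/dY = 0 gives Y = 2.65 / 0.1532 = 17.30.

17.30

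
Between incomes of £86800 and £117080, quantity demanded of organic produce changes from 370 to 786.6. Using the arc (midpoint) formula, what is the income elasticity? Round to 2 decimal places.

ΔQ = 786.6 − 370 = 416.6; midpoint Q̄ = (370 + 786.6)/2 = 578.3.
ΔI = 117080 − 86800 = 30280; midpoint Ī = (86800 + 117080)/2 = 101940.
η = (ΔQ/Q̄) ÷ (ΔI/Ī) = (416.6/578.3) ÷ (30280/101940) = 2.43.

2.43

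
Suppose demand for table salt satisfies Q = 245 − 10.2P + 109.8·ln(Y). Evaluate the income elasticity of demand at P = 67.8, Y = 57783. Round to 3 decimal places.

At P = 67.8, Y = 57783: Q = 757.337.
Holding P constant, ∂Q/∂Y = 109.8/Y = 0.00190021.
η_Y = (∂Q/∂Y)·(Y/Q) = 0.00190021 × (57783/757.337) = 0.145.

0.145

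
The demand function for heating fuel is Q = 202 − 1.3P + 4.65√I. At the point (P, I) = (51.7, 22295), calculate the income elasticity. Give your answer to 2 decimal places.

0.42

At P = 51.7, I = 22295: Q = 829.105.
Holding P constant, ∂Q/∂I = 4.65/(2√I) = 0.0155711.
η_I = (∂Q/∂I)·(I/Q) = 0.0155711 × (22295/829.105) = 0.42.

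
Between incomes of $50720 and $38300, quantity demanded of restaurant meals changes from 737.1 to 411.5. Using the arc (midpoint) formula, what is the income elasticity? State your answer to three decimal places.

2.032

ΔQ = 411.5 − 737.1 = -325.6; midpoint Q̄ = (737.1 + 411.5)/2 = 574.3.
ΔI = 38300 − 50720 = -12420; midpoint Ī = (50720 + 38300)/2 = 44510.
η = (ΔQ/Q̄) ÷ (ΔI/Ī) = (-325.6/574.3) ÷ (-12420/44510) = 2.032.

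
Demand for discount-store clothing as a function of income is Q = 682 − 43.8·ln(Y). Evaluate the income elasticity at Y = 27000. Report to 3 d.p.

At Y = 27000: Q = 235.083.
dQ/dY = -43.8/Y = -0.00162222 at this income.
η = (dQ/dY)·(Y/Q) = -0.00162222 × (27000/235.083) = -0.186.

-0.186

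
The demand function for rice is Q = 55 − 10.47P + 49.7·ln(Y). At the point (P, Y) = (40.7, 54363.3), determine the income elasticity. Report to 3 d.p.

At P = 40.7, Y = 54363.3: Q = 170.772.
Holding P constant, ∂Q/∂Y = 49.7/Y = 0.00091422.
η_Y = (∂Q/∂Y)·(Y/Q) = 0.00091422 × (54363.3/170.772) = 0.291.

0.291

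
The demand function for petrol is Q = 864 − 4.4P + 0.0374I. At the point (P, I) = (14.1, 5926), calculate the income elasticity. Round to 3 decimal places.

At P = 14.1, I = 5926: Q = 1023.592.
Holding P constant, ∂Q/∂I = 0.0374.
η_I = (∂Q/∂I)·(I/Q) = 0.0374 × (5926/1023.592) = 0.217.

0.217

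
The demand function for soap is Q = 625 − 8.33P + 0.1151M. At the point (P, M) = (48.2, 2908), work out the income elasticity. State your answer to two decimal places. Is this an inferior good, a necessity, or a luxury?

At P = 48.2, M = 2908: Q = 558.205.
Holding P constant, ∂Q/∂M = 0.1151.
η_M = (∂Q/∂M)·(M/Q) = 0.1151 × (2908/558.205) = 0.60.
Since 0 < η < 1, this is a necessity.

0.60 (necessity)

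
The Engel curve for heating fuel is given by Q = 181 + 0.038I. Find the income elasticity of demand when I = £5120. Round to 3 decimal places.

At I = 5120: Q = 375.560.
dQ/dI = 0.038.
η = (dQ/dI)·(I/Q) = 0.038 × (5120/375.560) = 0.518.

0.518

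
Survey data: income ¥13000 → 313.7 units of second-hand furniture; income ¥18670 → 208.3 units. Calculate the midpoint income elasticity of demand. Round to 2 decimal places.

-1.13

ΔQ = 208.3 − 313.7 = -105.4; midpoint Q̄ = (313.7 + 208.3)/2 = 261.
ΔI = 18670 − 13000 = 5670; midpoint Ī = (13000 + 18670)/2 = 15835.
η = (ΔQ/Q̄) ÷ (ΔI/Ī) = (-105.4/261) ÷ (5670/15835) = -1.13.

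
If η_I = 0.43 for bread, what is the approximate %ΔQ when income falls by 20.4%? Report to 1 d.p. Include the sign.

-8.8%

%ΔQ ≈ η × %ΔI = 0.43 × (-20.4%) = -8.8%.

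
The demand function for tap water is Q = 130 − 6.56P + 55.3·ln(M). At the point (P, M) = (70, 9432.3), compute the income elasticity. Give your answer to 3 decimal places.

At P = 70, M = 9432.3: Q = 176.900.
Holding P constant, ∂Q/∂M = 55.3/M = 0.00586283.
η_M = (∂Q/∂M)·(M/Q) = 0.00586283 × (9432.3/176.900) = 0.313.

0.313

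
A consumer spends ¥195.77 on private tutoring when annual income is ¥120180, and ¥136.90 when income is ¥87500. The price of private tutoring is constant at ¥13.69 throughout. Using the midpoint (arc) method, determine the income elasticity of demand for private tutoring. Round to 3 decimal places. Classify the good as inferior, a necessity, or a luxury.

With a constant price, Q₁ = 195.77/13.69 = 14.300 and Q₂ = 136.90/13.69 = 10.000 (equivalently, work directly with expenditure since P cancels).
Midpoint %ΔQ = (136.90 − 195.77)/166.34 = -0.35392; midpoint %ΔI = (87500 − 120180)/103840 = -0.31471.
η = -0.35392 / -0.31471 = 1.125.
η > 1 ⇒ luxury.

1.125 (luxury)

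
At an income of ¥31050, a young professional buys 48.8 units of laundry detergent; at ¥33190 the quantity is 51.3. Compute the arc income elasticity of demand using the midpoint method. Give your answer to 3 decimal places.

0.750

ΔQ = 51.3 − 48.8 = 2.5; midpoint Q̄ = (48.8 + 51.3)/2 = 50.05.
ΔI = 33190 − 31050 = 2140; midpoint Ī = (31050 + 33190)/2 = 32120.
η = (ΔQ/Q̄) ÷ (ΔI/Ī) = (2.5/50.05) ÷ (2140/32120) = 0.750.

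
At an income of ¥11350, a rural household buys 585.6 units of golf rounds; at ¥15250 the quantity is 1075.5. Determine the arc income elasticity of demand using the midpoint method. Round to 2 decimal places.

ΔQ = 1075.5 − 585.6 = 489.9; midpoint Q̄ = (585.6 + 1075.5)/2 = 830.55.
ΔI = 15250 − 11350 = 3900; midpoint Ī = (11350 + 15250)/2 = 13300.
η = (ΔQ/Q̄) ÷ (ΔI/Ī) = (489.9/830.55) ÷ (3900/13300) = 2.01.

2.01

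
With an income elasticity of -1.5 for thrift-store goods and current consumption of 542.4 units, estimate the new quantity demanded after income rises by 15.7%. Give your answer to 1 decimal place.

414.7

%ΔQ ≈ η × %ΔI = -1.5 × 15.7% = -23.55%.
New Q ≈ 542.4 × (1 − 0.2355) = 414.7.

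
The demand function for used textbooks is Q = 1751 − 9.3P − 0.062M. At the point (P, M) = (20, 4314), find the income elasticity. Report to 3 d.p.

At P = 20, M = 4314: Q = 1297.532.
Holding P constant, ∂Q/∂M = −0.062.
η_M = (∂Q/∂M)·(M/Q) = -0.062 × (4314/1297.532) = -0.206.

-0.206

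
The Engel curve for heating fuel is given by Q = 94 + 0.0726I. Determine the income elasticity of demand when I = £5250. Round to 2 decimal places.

0.80

At I = 5250: Q = 475.150.
dQ/dI = 0.0726.
η = (dQ/dI)·(I/Q) = 0.0726 × (5250/475.150) = 0.80.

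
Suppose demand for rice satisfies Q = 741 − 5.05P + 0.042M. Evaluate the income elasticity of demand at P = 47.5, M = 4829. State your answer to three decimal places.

At P = 47.5, M = 4829: Q = 703.943.
Holding P constant, ∂Q/∂M = 0.042.
η_M = (∂Q/∂M)·(M/Q) = 0.042 × (4829/703.943) = 0.288.

0.288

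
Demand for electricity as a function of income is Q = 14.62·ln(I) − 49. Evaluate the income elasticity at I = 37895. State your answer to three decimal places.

At I = 37895: Q = 105.132.
dQ/dI = 14.62/I = 0.000385803 at this income.
η = (dQ/dI)·(I/Q) = 0.000385803 × (37895/105.132) = 0.139.

0.139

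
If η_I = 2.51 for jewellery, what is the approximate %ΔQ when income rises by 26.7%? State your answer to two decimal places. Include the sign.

67.02%

%ΔQ ≈ η × %ΔI = 2.51 × 26.7% = 67.02%.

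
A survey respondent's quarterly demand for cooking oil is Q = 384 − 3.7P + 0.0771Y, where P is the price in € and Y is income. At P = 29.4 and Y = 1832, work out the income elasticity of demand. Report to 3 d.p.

0.339

At P = 29.4, Y = 1832: Q = 416.467.
Holding P constant, ∂Q/∂Y = 0.0771.
η_Y = (∂Q/∂Y)·(Y/Q) = 0.0771 × (1832/416.467) = 0.339.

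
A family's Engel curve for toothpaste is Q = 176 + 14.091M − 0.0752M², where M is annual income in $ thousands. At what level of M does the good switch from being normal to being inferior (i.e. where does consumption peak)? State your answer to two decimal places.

93.69

dQ/dM = 14.091 − 0.1504M.
The good is inferior where dQ/dM < 0. Setting dQ/dM = 0 gives M = 14.091 / 0.1504 = 93.69.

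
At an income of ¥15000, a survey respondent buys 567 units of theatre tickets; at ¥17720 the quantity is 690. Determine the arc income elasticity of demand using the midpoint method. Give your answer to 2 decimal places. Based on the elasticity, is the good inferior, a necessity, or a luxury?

ΔQ = 690 − 567 = 123; midpoint Q̄ = (567 + 690)/2 = 628.5.
ΔI = 17720 − 15000 = 2720; midpoint Ī = (15000 + 17720)/2 = 16360.
η = (ΔQ/Q̄) ÷ (ΔI/Ī) = (123/628.5) ÷ (2720/16360) = 1.18.
η > 1 ⇒ luxury.

1.18 (luxury)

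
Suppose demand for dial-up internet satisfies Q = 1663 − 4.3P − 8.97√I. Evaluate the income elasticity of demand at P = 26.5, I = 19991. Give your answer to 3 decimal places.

At P = 26.5, I = 19991: Q = 280.786.
Holding P constant, ∂Q/∂I = -8.97/(2√I) = -0.0317209.
η_I = (∂Q/∂I)·(I/Q) = -0.0317209 × (19991/280.786) = -2.258.

-2.258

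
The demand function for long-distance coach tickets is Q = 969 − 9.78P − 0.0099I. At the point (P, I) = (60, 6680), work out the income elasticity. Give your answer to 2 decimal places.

At P = 60, I = 6680: Q = 316.068.
Holding P constant, ∂Q/∂I = −0.0099.
η_I = (∂Q/∂I)·(I/Q) = -0.0099 × (6680/316.068) = -0.21.

-0.21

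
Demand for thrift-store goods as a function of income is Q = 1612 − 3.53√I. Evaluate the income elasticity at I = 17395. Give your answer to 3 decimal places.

At I = 17395: Q = 1146.428.
dQ/dI = -3.53/(2√I) = -0.0133824 at this income.
η = (dQ/dI)·(I/Q) = -0.0133824 × (17395/1146.428) = -0.203.

-0.203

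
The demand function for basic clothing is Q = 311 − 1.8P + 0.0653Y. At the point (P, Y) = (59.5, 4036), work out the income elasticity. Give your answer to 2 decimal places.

0.56

At P = 59.5, Y = 4036: Q = 467.451.
Holding P constant, ∂Q/∂Y = 0.0653.
η_Y = (∂Q/∂Y)·(Y/Q) = 0.0653 × (4036/467.451) = 0.56.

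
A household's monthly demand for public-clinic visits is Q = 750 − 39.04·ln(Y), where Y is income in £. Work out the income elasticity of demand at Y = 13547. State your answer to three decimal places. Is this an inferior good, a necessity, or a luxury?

At Y = 13547: Q = 378.577.
dQ/dY = -39.04/Y = -0.00288182 at this income.
η = (dQ/dY)·(Y/Q) = -0.00288182 × (13547/378.577) = -0.103.
Since η < 0, the good is an inferior good.

-0.103 (inferior good)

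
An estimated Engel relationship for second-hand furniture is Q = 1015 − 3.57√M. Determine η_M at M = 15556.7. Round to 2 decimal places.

-0.39

At M = 15556.7: Q = 569.726.
dQ/dM = -3.57/(2√M) = -0.0143113 at this income.
η = (dQ/dM)·(M/Q) = -0.0143113 × (15556.7/569.726) = -0.39.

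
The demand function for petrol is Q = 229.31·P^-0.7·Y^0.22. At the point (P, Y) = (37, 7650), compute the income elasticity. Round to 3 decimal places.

0.220

For a multiplicative demand Q = A·P^α·Y^β, the income elasticity is β everywhere.
Here β = 0.22, so η = 0.220.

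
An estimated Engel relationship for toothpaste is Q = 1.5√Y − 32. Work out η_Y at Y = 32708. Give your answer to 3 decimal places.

0.567

At Y = 32708: Q = 239.280.
dQ/dY = 1.5/(2√Y) = 0.004147 at this income.
η = (dQ/dY)·(Y/Q) = 0.004147 × (32708/239.280) = 0.567.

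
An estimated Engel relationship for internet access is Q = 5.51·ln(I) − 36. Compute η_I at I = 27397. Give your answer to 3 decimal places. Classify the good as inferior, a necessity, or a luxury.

0.271 (necessity)

At I = 27397: Q = 20.302.
dQ/dI = 5.51/I = 0.000201117 at this income.
η = (dQ/dI)·(I/Q) = 0.000201117 × (27397/20.302) = 0.271.
Since 0 < η < 1, the good is a necessity.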